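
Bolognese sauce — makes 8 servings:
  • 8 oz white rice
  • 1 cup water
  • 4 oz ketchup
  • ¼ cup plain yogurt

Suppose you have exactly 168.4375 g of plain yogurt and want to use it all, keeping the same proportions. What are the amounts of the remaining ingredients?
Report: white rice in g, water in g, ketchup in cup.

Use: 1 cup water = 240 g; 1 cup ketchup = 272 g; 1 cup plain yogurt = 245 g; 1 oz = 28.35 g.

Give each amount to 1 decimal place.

The original recipe has 61.25 g of plain yogurt, so the scaling factor is 168.4375 ÷ 61.25 = 11/4 = 2.75.
white rice: 8 oz × 11/4 × 28.35 g/oz = 623.7 g
water: 1 cup × 11/4 × 240 g/cup = 660.0 g
ketchup: 4 oz × 11/4 × 28.35 g/oz ÷ 272 g/cup ≈ 1.1 cup

white rice: 623.7 g; water: 660.0 g; ketchup: 1.1 cup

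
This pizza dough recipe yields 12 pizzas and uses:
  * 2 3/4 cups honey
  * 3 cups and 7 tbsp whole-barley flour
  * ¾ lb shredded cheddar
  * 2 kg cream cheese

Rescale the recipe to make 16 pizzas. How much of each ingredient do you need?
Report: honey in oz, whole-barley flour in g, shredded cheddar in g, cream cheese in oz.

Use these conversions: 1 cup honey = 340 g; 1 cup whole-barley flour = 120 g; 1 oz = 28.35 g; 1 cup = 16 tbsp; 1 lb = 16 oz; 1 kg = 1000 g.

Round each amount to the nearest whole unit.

Scaling factor: 16/12 = 4/3.
honey: 2.75 cup × 4/3 × 340 g/cup ÷ 28.35 g/oz ≈ 44 oz
whole-barley flour: (3 cup + 7 tbsp = 3.4375 cup) × 4/3 × 120 g/cup = 550 g
shredded cheddar: 0.75 lb × 4/3 × 16 oz/lb × 28.35 g/oz ≈ 454 g
cream cheese: 2 kg × 4/3 × 1000 g/kg ÷ 28.35 g/oz ≈ 94 oz

honey: 44 oz; whole-barley flour: 550 g; shredded cheddar: 454 g; cream cheese: 94 oz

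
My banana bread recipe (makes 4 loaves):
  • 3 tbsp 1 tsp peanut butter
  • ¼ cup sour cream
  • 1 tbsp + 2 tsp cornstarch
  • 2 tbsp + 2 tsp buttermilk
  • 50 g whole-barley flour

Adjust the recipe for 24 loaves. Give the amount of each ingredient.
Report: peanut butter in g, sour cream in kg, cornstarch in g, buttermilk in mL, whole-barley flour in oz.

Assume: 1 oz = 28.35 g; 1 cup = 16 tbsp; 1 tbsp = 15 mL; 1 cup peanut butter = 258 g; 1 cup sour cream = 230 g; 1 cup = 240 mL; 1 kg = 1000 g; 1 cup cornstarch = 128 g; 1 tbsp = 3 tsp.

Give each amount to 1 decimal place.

Scaling factor: 24/4 = 6.
peanut butter: (3 tbsp + 1 tsp = 10/3 tbsp) × 6 ÷ 16 tbsp/cup × 258 g/cup = 322.5 g
sour cream: 0.25 cup × 6 × 230 g/cup ÷ 1000 g/kg ≈ 0.3 kg
cornstarch: (1 tbsp + 2 tsp = 5/3 tbsp) × 6 ÷ 16 tbsp/cup × 128 g/cup = 80.0 g
buttermilk: (2 tbsp + 2 tsp = 8/3 tbsp) × 6 × 15 mL/tbsp = 240.0 mL
whole-barley flour: 50 g × 6 ÷ 28.35 g/oz ≈ 10.6 oz

peanut butter: 322.5 g; sour cream: 0.3 kg; cornstarch: 80.0 g; buttermilk: 240.0 mL; whole-barley flour: 10.6 oz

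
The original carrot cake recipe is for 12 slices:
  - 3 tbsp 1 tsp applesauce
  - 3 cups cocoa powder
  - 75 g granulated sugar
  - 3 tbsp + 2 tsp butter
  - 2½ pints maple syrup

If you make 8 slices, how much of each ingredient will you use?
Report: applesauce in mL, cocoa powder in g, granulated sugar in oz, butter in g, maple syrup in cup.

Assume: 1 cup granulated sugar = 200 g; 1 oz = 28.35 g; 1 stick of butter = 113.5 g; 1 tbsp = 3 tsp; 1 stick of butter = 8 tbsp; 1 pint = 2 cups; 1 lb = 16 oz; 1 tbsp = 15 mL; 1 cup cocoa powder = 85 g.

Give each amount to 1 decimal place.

Scaling factor: 8/12 = 2/3.
applesauce: (3 tbsp + 1 tsp = 10/3 tbsp) × 2/3 × 15 mL/tbsp ≈ 33.3 mL
cocoa powder: 3 cup × 2/3 × 85 g/cup = 170.0 g
granulated sugar: 75 g × 2/3 ÷ 28.35 g/oz ≈ 1.8 oz
butter: (3 tbsp + 2 tsp = 11/3 tbsp) × 2/3 ÷ 8 tbsp/stick × 113.5 g/stick ≈ 34.7 g
maple syrup: 2.5 pint × 2/3 × 2 cup/pint ≈ 3.3 cup

applesauce: 33.3 mL; cocoa powder: 170.0 g; granulated sugar: 1.8 oz; butter: 34.7 g; maple syrup: 3.3 cup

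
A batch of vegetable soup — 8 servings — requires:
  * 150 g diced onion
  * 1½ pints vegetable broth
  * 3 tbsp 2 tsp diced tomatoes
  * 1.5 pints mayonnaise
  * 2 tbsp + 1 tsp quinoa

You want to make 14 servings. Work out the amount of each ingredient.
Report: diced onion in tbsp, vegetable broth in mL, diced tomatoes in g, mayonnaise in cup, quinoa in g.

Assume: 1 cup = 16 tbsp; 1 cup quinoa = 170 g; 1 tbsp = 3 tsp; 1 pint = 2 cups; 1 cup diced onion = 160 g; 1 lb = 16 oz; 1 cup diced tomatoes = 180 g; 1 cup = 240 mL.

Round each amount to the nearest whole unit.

diced onion: 26 tbsp; vegetable broth: 1260 mL; diced tomatoes: 72 g; mayonnaise: 5 cup; quinoa: 43 g

Scaling factor: 14/8 = 7/4 = 1.75.
diced onion: 150 g × 7/4 ÷ 160 g/cup × 16 tbsp/cup ≈ 26 tbsp
vegetable broth: 1.5 pint × 7/4 × 2 cup/pint × 240 mL/cup = 1260 mL
diced tomatoes: (3 tbsp + 2 tsp = 11/3 tbsp) × 7/4 ÷ 16 tbsp/cup × 180 g/cup ≈ 72 g
mayonnaise: 1.5 pint × 7/4 × 2 cup/pint ≈ 5 cup
quinoa: (2 tbsp + 1 tsp = 7/3 tbsp) × 7/4 ÷ 16 tbsp/cup × 170 g/cup ≈ 43 g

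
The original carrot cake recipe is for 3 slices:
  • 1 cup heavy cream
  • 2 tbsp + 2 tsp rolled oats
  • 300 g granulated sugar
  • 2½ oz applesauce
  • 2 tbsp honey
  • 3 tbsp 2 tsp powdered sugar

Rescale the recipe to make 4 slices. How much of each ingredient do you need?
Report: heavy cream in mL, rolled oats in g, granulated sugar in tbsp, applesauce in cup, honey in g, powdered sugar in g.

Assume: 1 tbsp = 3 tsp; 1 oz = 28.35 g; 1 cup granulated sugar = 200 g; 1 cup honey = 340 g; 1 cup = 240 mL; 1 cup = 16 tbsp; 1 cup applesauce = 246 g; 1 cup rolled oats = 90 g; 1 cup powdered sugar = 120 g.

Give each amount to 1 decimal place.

Scaling factor: 4/3.
heavy cream: 1 cup × 4/3 × 240 mL/cup = 320.0 mL
rolled oats: (2 tbsp + 2 tsp = 8/3 tbsp) × 4/3 ÷ 16 tbsp/cup × 90 g/cup = 20.0 g
granulated sugar: 300 g × 4/3 ÷ 200 g/cup × 16 tbsp/cup = 32.0 tbsp
applesauce: 2.5 oz × 4/3 × 28.35 g/oz ÷ 246 g/cup ≈ 0.4 cup
honey: 2 tbsp × 4/3 ÷ 16 tbsp/cup × 340 g/cup ≈ 56.7 g
powdered sugar: (3 tbsp + 2 tsp = 11/3 tbsp) × 4/3 ÷ 16 tbsp/cup × 120 g/cup ≈ 36.7 g

heavy cream: 320.0 mL; rolled oats: 20.0 g; granulated sugar: 32.0 tbsp; applesauce: 0.4 cup; honey: 56.7 g; powdered sugar: 36.7 g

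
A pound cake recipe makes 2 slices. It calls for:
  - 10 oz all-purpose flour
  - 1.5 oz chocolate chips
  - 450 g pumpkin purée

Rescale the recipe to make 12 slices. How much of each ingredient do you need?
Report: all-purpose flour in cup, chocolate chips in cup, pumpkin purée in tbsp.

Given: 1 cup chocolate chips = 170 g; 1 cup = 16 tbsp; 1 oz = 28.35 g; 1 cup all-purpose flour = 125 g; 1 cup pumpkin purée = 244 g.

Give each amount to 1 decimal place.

all-purpose flour: 13.6 cup; chocolate chips: 1.5 cup; pumpkin purée: 177.0 tbsp

Scaling factor: 12/2 = 6.
all-purpose flour: 10 oz × 6 × 28.35 g/oz ÷ 125 g/cup ≈ 13.6 cup
chocolate chips: 1.5 oz × 6 × 28.35 g/oz ÷ 170 g/cup ≈ 1.5 cup
pumpkin purée: 450 g × 6 ÷ 244 g/cup × 16 tbsp/cup ≈ 177.0 tbsp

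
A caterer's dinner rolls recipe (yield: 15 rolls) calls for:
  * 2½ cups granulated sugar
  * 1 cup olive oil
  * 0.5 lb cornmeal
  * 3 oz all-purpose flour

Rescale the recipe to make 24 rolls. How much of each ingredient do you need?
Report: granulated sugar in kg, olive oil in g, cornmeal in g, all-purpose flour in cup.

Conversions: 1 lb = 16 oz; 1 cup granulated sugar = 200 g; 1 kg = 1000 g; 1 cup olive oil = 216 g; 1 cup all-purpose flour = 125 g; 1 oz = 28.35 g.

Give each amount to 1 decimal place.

granulated sugar: 0.8 kg; olive oil: 345.6 g; cornmeal: 362.9 g; all-purpose flour: 1.1 cup

Scaling factor: 24/15 = 8/5 = 1.6.
granulated sugar: 2.5 cup × 8/5 × 200 g/cup ÷ 1000 g/kg = 0.8 kg
olive oil: 1 cup × 8/5 × 216 g/cup = 345.6 g
cornmeal: 0.5 lb × 8/5 × 16 oz/lb × 28.35 g/oz ≈ 362.9 g
all-purpose flour: 3 oz × 8/5 × 28.35 g/oz ÷ 125 g/cup ≈ 1.1 cup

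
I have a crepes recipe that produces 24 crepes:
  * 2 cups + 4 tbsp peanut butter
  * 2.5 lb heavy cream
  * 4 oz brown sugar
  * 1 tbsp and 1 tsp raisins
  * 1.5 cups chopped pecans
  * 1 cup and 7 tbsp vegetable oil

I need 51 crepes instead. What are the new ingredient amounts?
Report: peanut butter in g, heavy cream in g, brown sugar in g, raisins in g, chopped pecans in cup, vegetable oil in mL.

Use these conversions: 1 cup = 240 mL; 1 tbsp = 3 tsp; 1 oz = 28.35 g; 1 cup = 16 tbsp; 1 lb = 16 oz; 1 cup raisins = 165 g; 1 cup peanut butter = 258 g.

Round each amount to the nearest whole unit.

Scaling factor: 51/24 = 17/8 = 2.125.
peanut butter: (2 cup + 4 tbsp = 2.25 cup) × 17/8 × 258 g/cup ≈ 1234 g
heavy cream: 2.5 lb × 17/8 × 16 oz/lb × 28.35 g/oz ≈ 2410 g
brown sugar: 4 oz × 17/8 × 28.35 g/oz ≈ 241 g
raisins: (1 tbsp + 1 tsp = 4/3 tbsp) × 17/8 ÷ 16 tbsp/cup × 165 g/cup ≈ 29 g
chopped pecans: 1.5 cup × 17/8 ≈ 3 cup
vegetable oil: (1 cup + 7 tbsp = 1.4375 cup) × 17/8 × 240 mL/cup ≈ 733 mL

peanut butter: 1234 g; heavy cream: 2410 g; brown sugar: 241 g; raisins: 29 g; chopped pecans: 3 cup; vegetable oil: 733 mL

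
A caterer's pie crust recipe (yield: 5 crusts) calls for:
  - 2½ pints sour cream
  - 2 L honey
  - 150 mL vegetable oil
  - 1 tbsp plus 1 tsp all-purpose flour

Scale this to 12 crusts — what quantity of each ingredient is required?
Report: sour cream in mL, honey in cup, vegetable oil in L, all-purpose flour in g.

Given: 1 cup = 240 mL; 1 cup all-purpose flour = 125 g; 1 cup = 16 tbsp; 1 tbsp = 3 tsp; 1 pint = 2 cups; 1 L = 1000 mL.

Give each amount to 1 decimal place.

Scaling factor: 12/5 = 2.4.
sour cream: 2.5 pint × 12/5 × 2 cup/pint × 240 mL/cup = 2880.0 mL
honey: 2 L × 12/5 × 1000 mL/L ÷ 240 mL/cup = 20.0 cup
vegetable oil: 150 mL × 12/5 ÷ 1000 mL/L ≈ 0.4 L
all-purpose flour: (1 tbsp + 1 tsp = 4/3 tbsp) × 12/5 ÷ 16 tbsp/cup × 125 g/cup = 25.0 g

sour cream: 2880.0 mL; honey: 20.0 cup; vegetable oil: 0.4 L; all-purpose flour: 25.0 g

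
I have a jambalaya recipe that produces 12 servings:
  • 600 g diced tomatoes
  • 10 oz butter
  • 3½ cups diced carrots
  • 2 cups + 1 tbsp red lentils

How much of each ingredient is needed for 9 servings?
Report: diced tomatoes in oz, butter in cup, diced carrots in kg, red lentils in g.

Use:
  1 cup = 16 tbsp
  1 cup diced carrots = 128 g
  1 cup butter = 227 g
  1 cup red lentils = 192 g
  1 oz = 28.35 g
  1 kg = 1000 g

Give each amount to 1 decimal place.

diced tomatoes: 15.9 oz; butter: 0.9 cup; diced carrots: 0.3 kg; red lentils: 297.0 g

Scaling factor: 9/12 = 3/4 = 0.75.
diced tomatoes: 600 g × 3/4 ÷ 28.35 g/oz ≈ 15.9 oz
butter: 10 oz × 3/4 × 28.35 g/oz ÷ 227 g/cup ≈ 0.9 cup
diced carrots: 3.5 cup × 3/4 × 128 g/cup ÷ 1000 g/kg ≈ 0.3 kg
red lentils: (2 cup + 1 tbsp = 2.0625 cup) × 3/4 × 192 g/cup = 297.0 g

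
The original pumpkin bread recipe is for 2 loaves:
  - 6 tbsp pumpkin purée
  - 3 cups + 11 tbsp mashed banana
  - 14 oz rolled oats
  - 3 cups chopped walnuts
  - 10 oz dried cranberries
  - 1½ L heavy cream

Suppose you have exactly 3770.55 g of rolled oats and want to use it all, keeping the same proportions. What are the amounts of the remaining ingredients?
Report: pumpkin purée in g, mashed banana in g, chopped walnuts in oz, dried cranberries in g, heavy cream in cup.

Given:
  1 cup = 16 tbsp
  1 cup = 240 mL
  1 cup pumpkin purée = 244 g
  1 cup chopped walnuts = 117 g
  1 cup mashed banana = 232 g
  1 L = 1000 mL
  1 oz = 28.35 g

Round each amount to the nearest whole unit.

The original recipe has 396.9 g of rolled oats, so the scaling factor is 3770.55 ÷ 396.9 = 19/2 = 9.5.
pumpkin purée: 6 tbsp × 19/2 ÷ 16 tbsp/cup × 244 g/cup ≈ 869 g
mashed banana: (3 cup + 11 tbsp = 3.6875 cup) × 19/2 × 232 g/cup ≈ 8127 g
chopped walnuts: 3 cup × 19/2 × 117 g/cup ÷ 28.35 g/oz ≈ 118 oz
dried cranberries: 10 oz × 19/2 × 28.35 g/oz ≈ 2693 g
heavy cream: 1.5 L × 19/2 × 1000 mL/L ÷ 240 mL/cup ≈ 59 cup

pumpkin purée: 869 g; mashed banana: 8127 g; chopped walnuts: 118 oz; dried cranberries: 2693 g; heavy cream: 59 cup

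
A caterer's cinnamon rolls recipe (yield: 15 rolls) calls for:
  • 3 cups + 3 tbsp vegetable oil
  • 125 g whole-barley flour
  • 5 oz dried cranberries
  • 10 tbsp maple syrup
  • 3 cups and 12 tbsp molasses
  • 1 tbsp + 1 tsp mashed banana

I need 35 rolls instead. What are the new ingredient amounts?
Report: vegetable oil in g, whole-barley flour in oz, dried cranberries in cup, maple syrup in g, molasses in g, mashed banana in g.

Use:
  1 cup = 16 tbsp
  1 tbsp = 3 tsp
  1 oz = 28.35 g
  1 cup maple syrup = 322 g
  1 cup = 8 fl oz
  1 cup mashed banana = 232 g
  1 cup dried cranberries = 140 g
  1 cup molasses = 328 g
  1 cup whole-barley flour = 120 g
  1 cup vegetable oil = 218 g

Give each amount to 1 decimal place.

Scaling factor: 35/15 = 7/3.
vegetable oil: (3 cup + 3 tbsp = 3.1875 cup) × 7/3 × 218 g/cup ≈ 1621.4 g
whole-barley flour: 125 g × 7/3 ÷ 28.35 g/oz ≈ 10.3 oz
dried cranberries: 5 oz × 7/3 × 28.35 g/oz ÷ 140 g/cup ≈ 2.4 cup
maple syrup: 10 tbsp × 7/3 ÷ 16 tbsp/cup × 322 g/cup ≈ 469.6 g
molasses: (3 cup + 12 tbsp = 3.75 cup) × 7/3 × 328 g/cup = 2870.0 g
mashed banana: (1 tbsp + 1 tsp = 4/3 tbsp) × 7/3 ÷ 16 tbsp/cup × 232 g/cup ≈ 45.1 g

vegetable oil: 1621.4 g; whole-barley flour: 10.3 oz; dried cranberries: 2.4 cup; maple syrup: 469.6 g; molasses: 2870.0 g; mashed banana: 45.1 g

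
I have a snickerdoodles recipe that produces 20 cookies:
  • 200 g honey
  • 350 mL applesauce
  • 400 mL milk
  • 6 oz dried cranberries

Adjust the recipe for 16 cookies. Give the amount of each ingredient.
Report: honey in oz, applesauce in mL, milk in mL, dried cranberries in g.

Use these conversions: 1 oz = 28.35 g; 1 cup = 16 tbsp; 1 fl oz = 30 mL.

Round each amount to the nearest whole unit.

honey: 6 oz; applesauce: 280 mL; milk: 320 mL; dried cranberries: 136 g

Scaling factor: 16/20 = 4/5 = 0.8.
honey: 200 g × 4/5 ÷ 28.35 g/oz ≈ 6 oz
applesauce: 350 mL × 4/5 = 280 mL
milk: 400 mL × 4/5 = 320 mL
dried cranberries: 6 oz × 4/5 × 28.35 g/oz ≈ 136 g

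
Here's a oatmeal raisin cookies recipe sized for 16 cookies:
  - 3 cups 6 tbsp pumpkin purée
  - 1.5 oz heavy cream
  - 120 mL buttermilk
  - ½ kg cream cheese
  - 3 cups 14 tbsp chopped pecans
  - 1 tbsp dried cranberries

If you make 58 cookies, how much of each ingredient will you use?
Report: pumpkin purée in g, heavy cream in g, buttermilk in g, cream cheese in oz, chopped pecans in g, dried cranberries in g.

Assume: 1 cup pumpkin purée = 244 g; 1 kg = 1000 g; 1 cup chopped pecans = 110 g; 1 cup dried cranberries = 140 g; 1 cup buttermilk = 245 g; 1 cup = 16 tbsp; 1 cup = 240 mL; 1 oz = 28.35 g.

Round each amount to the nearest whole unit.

pumpkin purée: 2985 g; heavy cream: 154 g; buttermilk: 444 g; cream cheese: 64 oz; chopped pecans: 1545 g; dried cranberries: 32 g

Scaling factor: 58/16 = 29/8 = 3.625.
pumpkin purée: (3 cup + 6 tbsp = 3.375 cup) × 29/8 × 244 g/cup ≈ 2985 g
heavy cream: 1.5 oz × 29/8 × 28.35 g/oz ≈ 154 g
buttermilk: 120 mL × 29/8 ÷ 240 mL/cup × 245 g/cup ≈ 444 g
cream cheese: 0.5 kg × 29/8 × 1000 g/kg ÷ 28.35 g/oz ≈ 64 oz
chopped pecans: (3 cup + 14 tbsp = 3.875 cup) × 29/8 × 110 g/cup ≈ 1545 g
dried cranberries: 1 tbsp × 29/8 ÷ 16 tbsp/cup × 140 g/cup ≈ 32 g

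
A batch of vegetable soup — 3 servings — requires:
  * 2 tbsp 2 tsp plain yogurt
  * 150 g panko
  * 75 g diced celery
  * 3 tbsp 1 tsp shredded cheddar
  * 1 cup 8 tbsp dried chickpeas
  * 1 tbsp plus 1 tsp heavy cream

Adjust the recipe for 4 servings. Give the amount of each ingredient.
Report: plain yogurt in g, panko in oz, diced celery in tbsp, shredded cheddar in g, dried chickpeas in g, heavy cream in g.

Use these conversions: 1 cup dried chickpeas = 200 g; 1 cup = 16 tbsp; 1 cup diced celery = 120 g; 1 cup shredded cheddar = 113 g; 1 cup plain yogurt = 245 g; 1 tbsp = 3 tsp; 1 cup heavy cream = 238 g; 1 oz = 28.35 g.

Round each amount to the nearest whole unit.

plain yogurt: 54 g; panko: 7 oz; diced celery: 13 tbsp; shredded cheddar: 31 g; dried chickpeas: 400 g; heavy cream: 26 g

Scaling factor: 4/3.
plain yogurt: (2 tbsp + 2 tsp = 8/3 tbsp) × 4/3 ÷ 16 tbsp/cup × 245 g/cup ≈ 54 g
panko: 150 g × 4/3 ÷ 28.35 g/oz ≈ 7 oz
diced celery: 75 g × 4/3 ÷ 120 g/cup × 16 tbsp/cup ≈ 13 tbsp
shredded cheddar: (3 tbsp + 1 tsp = 10/3 tbsp) × 4/3 ÷ 16 tbsp/cup × 113 g/cup ≈ 31 g
dried chickpeas: (1 cup + 8 tbsp = 1.5 cup) × 4/3 × 200 g/cup = 400 g
heavy cream: (1 tbsp + 1 tsp = 4/3 tbsp) × 4/3 ÷ 16 tbsp/cup × 238 g/cup ≈ 26 g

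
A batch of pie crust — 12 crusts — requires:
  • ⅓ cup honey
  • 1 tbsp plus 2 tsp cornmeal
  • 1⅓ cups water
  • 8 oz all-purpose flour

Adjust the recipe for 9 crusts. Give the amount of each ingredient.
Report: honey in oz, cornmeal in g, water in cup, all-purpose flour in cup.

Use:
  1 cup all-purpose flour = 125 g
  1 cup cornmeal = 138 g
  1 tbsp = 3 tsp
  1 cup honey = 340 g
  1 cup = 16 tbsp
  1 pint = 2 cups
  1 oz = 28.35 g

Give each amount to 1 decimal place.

Scaling factor: 9/12 = 3/4 = 0.75.
honey: 1/3 cup × 3/4 × 340 g/cup ÷ 28.35 g/oz ≈ 3.0 oz
cornmeal: (1 tbsp + 2 tsp = 5/3 tbsp) × 3/4 ÷ 16 tbsp/cup × 138 g/cup ≈ 10.8 g
water: 4/3 cup × 3/4 = 1.0 cup
all-purpose flour: 8 oz × 3/4 × 28.35 g/oz ÷ 125 g/cup ≈ 1.4 cup

honey: 3.0 oz; cornmeal: 10.8 g; water: 1.0 cup; all-purpose flour: 1.4 cup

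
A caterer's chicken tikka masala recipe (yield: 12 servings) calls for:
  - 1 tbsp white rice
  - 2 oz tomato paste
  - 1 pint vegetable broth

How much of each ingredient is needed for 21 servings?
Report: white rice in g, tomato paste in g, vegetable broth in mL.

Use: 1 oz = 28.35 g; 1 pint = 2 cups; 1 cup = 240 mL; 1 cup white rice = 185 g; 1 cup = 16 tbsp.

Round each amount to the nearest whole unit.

Scaling factor: 21/12 = 7/4 = 1.75.
white rice: 1 tbsp × 7/4 ÷ 16 tbsp/cup × 185 g/cup ≈ 20 g
tomato paste: 2 oz × 7/4 × 28.35 g/oz ≈ 99 g
vegetable broth: 1 pint × 7/4 × 2 cup/pint × 240 mL/cup = 840 mL

white rice: 20 g; tomato paste: 99 g; vegetable broth: 840 mL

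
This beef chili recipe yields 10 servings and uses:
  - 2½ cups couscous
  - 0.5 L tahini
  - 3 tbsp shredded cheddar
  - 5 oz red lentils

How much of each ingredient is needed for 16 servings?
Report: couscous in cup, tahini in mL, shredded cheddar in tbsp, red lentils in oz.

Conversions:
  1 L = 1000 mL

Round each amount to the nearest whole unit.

couscous: 4 cup; tahini: 800 mL; shredded cheddar: 5 tbsp; red lentils: 8 oz

Scaling factor: 16/10 = 8/5 = 1.6.
couscous: 2.5 cup × 8/5 = 4 cup
tahini: 0.5 L × 8/5 × 1000 mL/L = 800 mL
shredded cheddar: 3 tbsp × 8/5 ≈ 5 tbsp
red lentils: 5 oz × 8/5 = 8 oz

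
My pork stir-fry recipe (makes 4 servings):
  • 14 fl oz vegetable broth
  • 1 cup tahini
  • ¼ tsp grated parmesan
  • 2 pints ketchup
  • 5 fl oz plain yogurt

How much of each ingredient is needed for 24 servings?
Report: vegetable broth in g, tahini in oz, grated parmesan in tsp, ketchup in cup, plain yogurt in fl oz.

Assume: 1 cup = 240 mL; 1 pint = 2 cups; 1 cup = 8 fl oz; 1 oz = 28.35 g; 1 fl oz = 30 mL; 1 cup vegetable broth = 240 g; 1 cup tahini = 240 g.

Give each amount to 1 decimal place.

vegetable broth: 2520.0 g; tahini: 50.8 oz; grated parmesan: 1.5 tsp; ketchup: 24.0 cup; plain yogurt: 30.0 fl oz

Scaling factor: 24/4 = 6.
vegetable broth: 14 fl oz × 6 ÷ 8 fl oz/cup × 240 g/cup = 2520.0 g
tahini: 1 cup × 6 × 240 g/cup ÷ 28.35 g/oz ≈ 50.8 oz
grated parmesan: 0.25 tsp × 6 = 1.5 tsp
ketchup: 2 pint × 6 × 2 cup/pint = 24.0 cup
plain yogurt: 5 fl oz × 6 = 30.0 fl oz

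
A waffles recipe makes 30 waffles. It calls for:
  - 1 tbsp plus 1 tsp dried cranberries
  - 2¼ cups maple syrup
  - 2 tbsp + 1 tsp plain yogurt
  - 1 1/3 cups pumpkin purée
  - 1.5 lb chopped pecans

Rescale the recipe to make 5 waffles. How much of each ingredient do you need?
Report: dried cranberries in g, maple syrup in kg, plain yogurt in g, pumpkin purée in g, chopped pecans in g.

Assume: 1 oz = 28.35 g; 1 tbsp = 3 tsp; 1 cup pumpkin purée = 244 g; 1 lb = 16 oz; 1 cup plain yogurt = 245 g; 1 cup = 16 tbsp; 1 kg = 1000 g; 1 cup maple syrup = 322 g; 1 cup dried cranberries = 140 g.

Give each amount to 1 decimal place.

dried cranberries: 1.9 g; maple syrup: 0.1 kg; plain yogurt: 6.0 g; pumpkin purée: 54.2 g; chopped pecans: 113.4 g

Scaling factor: 5/30 = 1/6.
dried cranberries: (1 tbsp + 1 tsp = 4/3 tbsp) × 1/6 ÷ 16 tbsp/cup × 140 g/cup ≈ 1.9 g
maple syrup: 2.25 cup × 1/6 × 322 g/cup ÷ 1000 g/kg ≈ 0.1 kg
plain yogurt: (2 tbsp + 1 tsp = 7/3 tbsp) × 1/6 ÷ 16 tbsp/cup × 245 g/cup ≈ 6.0 g
pumpkin purée: 4/3 cup × 1/6 × 244 g/cup ≈ 54.2 g
chopped pecans: 1.5 lb × 1/6 × 16 oz/lb × 28.35 g/oz = 113.4 g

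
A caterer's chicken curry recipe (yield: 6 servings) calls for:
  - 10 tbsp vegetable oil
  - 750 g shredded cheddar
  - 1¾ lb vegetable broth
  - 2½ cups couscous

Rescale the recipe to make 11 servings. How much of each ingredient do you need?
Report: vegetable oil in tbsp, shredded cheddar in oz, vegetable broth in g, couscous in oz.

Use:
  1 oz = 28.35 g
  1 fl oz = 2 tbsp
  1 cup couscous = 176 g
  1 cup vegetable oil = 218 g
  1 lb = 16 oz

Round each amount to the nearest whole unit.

vegetable oil: 18 tbsp; shredded cheddar: 49 oz; vegetable broth: 1455 g; couscous: 28 oz

Scaling factor: 11/6.
vegetable oil: 10 tbsp × 11/6 ≈ 18 tbsp
shredded cheddar: 750 g × 11/6 ÷ 28.35 g/oz ≈ 49 oz
vegetable broth: 1.75 lb × 11/6 × 16 oz/lb × 28.35 g/oz ≈ 1455 g
couscous: 2.5 cup × 11/6 × 176 g/cup ÷ 28.35 g/oz ≈ 28 oz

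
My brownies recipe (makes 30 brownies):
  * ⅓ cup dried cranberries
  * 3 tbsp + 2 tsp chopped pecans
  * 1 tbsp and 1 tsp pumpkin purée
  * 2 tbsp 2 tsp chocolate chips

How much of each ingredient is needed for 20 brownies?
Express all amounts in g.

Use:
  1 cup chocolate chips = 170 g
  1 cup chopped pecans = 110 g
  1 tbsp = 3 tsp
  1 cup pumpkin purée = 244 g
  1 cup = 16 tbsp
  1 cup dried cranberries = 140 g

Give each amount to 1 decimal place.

dried cranberries: 31.1 g; chopped pecans: 16.8 g; pumpkin purée: 13.6 g; chocolate chips: 18.9 g

Scaling factor: 20/30 = 2/3.
dried cranberries: 1/3 cup × 2/3 × 140 g/cup ≈ 31.1 g
chopped pecans: (3 tbsp + 2 tsp = 11/3 tbsp) × 2/3 ÷ 16 tbsp/cup × 110 g/cup ≈ 16.8 g
pumpkin purée: (1 tbsp + 1 tsp = 4/3 tbsp) × 2/3 ÷ 16 tbsp/cup × 244 g/cup ≈ 13.6 g
chocolate chips: (2 tbsp + 2 tsp = 8/3 tbsp) × 2/3 ÷ 16 tbsp/cup × 170 g/cup ≈ 18.9 g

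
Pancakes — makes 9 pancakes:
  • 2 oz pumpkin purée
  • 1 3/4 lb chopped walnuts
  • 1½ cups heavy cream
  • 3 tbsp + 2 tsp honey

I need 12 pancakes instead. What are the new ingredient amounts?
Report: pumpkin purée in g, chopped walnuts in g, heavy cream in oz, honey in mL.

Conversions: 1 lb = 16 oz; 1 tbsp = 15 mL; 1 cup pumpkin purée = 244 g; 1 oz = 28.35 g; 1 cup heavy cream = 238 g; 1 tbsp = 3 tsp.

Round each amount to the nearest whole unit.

pumpkin purée: 76 g; chopped walnuts: 1058 g; heavy cream: 17 oz; honey: 73 mL

Scaling factor: 12/9 = 4/3.
pumpkin purée: 2 oz × 4/3 × 28.35 g/oz ≈ 76 g
chopped walnuts: 1.75 lb × 4/3 × 16 oz/lb × 28.35 g/oz ≈ 1058 g
heavy cream: 1.5 cup × 4/3 × 238 g/cup ÷ 28.35 g/oz ≈ 17 oz
honey: (3 tbsp + 2 tsp = 11/3 tbsp) × 4/3 × 15 mL/tbsp ≈ 73 mL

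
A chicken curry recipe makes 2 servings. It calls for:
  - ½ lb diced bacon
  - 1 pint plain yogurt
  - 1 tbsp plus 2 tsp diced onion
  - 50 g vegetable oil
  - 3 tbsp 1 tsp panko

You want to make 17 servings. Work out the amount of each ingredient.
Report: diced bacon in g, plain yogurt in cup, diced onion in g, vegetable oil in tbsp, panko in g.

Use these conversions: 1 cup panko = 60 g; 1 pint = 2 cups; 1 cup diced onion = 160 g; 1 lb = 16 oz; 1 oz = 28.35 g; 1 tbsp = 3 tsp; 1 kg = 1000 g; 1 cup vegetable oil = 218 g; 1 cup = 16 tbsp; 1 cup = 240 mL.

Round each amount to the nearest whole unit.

Scaling factor: 17/2 = 8.5.
diced bacon: 0.5 lb × 17/2 × 16 oz/lb × 28.35 g/oz ≈ 1928 g
plain yogurt: 1 pint × 17/2 × 2 cup/pint = 17 cup
diced onion: (1 tbsp + 2 tsp = 5/3 tbsp) × 17/2 ÷ 16 tbsp/cup × 160 g/cup ≈ 142 g
vegetable oil: 50 g × 17/2 ÷ 218 g/cup × 16 tbsp/cup ≈ 31 tbsp
panko: (3 tbsp + 1 tsp = 10/3 tbsp) × 17/2 ÷ 16 tbsp/cup × 60 g/cup ≈ 106 g

diced bacon: 1928 g; plain yogurt: 17 cup; diced onion: 142 g; vegetable oil: 31 tbsp; panko: 106 g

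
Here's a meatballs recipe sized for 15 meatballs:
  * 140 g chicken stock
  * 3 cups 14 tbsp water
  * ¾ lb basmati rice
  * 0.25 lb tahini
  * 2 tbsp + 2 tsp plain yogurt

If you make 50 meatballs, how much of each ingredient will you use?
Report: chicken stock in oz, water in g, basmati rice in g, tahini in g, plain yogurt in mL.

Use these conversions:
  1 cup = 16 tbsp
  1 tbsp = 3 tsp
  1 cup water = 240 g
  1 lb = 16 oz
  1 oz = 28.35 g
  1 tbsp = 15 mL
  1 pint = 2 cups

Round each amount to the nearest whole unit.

Scaling factor: 50/15 = 10/3.
chicken stock: 140 g × 10/3 ÷ 28.35 g/oz ≈ 16 oz
water: (3 cup + 14 tbsp = 3.875 cup) × 10/3 × 240 g/cup = 3100 g
basmati rice: 0.75 lb × 10/3 × 16 oz/lb × 28.35 g/oz = 1134 g
tahini: 0.25 lb × 10/3 × 16 oz/lb × 28.35 g/oz = 378 g
plain yogurt: (2 tbsp + 2 tsp = 8/3 tbsp) × 10/3 × 15 mL/tbsp ≈ 133 mL

chicken stock: 16 oz; water: 3100 g; basmati rice: 1134 g; tahini: 378 g; plain yogurt: 133 mL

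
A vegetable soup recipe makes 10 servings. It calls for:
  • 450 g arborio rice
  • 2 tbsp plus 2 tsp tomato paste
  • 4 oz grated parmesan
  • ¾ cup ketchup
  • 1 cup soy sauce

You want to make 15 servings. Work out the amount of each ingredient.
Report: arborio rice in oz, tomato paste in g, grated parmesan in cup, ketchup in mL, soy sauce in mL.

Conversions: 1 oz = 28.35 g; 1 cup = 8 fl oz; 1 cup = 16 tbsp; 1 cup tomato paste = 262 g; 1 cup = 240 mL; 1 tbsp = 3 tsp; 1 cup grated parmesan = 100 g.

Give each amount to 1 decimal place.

Scaling factor: 15/10 = 3/2 = 1.5.
arborio rice: 450 g × 3/2 ÷ 28.35 g/oz ≈ 23.8 oz
tomato paste: (2 tbsp + 2 tsp = 8/3 tbsp) × 3/2 ÷ 16 tbsp/cup × 262 g/cup = 65.5 g
grated parmesan: 4 oz × 3/2 × 28.35 g/oz ÷ 100 g/cup ≈ 1.7 cup
ketchup: 0.75 cup × 3/2 × 240 mL/cup = 270.0 mL
soy sauce: 1 cup × 3/2 × 240 mL/cup = 360.0 mL

arborio rice: 23.8 oz; tomato paste: 65.5 g; grated parmesan: 1.7 cup; ketchup: 270.0 mL; soy sauce: 360.0 mL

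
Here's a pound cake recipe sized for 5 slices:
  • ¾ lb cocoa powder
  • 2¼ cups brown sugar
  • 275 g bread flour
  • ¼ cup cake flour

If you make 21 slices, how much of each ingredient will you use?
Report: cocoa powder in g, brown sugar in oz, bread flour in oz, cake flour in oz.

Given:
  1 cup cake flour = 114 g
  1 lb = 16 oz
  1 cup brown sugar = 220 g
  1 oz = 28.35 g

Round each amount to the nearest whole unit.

cocoa powder: 1429 g; brown sugar: 73 oz; bread flour: 41 oz; cake flour: 4 oz

Scaling factor: 21/5 = 4.2.
cocoa powder: 0.75 lb × 21/5 × 16 oz/lb × 28.35 g/oz ≈ 1429 g
brown sugar: 2.25 cup × 21/5 × 220 g/cup ÷ 28.35 g/oz ≈ 73 oz
bread flour: 275 g × 21/5 ÷ 28.35 g/oz ≈ 41 oz
cake flour: 0.25 cup × 21/5 × 114 g/cup ÷ 28.35 g/oz ≈ 4 oz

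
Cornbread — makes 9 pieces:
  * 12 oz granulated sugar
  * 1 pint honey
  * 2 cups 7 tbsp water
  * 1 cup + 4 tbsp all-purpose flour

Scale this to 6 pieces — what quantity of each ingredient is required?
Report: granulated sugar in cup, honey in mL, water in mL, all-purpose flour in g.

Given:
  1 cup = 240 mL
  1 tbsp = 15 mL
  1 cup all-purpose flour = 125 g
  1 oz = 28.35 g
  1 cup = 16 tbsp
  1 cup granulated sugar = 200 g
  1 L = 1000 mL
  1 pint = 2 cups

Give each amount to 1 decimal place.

granulated sugar: 1.1 cup; honey: 320.0 mL; water: 390.0 mL; all-purpose flour: 104.2 g

Scaling factor: 6/9 = 2/3.
granulated sugar: 12 oz × 2/3 × 28.35 g/oz ÷ 200 g/cup ≈ 1.1 cup
honey: 1 pint × 2/3 × 2 cup/pint × 240 mL/cup = 320.0 mL
water: (2 cup + 7 tbsp = 2.4375 cup) × 2/3 × 240 mL/cup = 390.0 mL
all-purpose flour: (1 cup + 4 tbsp = 1.25 cup) × 2/3 × 125 g/cup ≈ 104.2 g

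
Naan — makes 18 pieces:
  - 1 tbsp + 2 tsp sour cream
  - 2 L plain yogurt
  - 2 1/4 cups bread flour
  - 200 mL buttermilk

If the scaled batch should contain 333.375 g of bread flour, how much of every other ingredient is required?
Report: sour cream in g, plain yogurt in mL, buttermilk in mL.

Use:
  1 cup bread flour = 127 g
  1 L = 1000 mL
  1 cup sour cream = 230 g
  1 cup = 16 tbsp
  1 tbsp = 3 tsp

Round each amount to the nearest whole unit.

The original recipe has 285.75 g of bread flour, so the scaling factor is 333.375 ÷ 285.75 = 7/6.
sour cream: (1 tbsp + 2 tsp = 5/3 tbsp) × 7/6 ÷ 16 tbsp/cup × 230 g/cup ≈ 28 g
plain yogurt: 2 L × 7/6 × 1000 mL/L ≈ 2333 mL
buttermilk: 200 mL × 7/6 ≈ 233 mL

sour cream: 28 g; plain yogurt: 2333 mL; buttermilk: 233 mL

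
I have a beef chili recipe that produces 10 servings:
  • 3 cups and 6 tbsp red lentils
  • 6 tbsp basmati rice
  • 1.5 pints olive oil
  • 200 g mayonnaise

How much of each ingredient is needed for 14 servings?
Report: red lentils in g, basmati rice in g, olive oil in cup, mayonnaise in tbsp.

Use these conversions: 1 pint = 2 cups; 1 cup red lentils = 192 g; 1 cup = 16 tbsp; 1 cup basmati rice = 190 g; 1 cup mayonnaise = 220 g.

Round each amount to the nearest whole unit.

Scaling factor: 14/10 = 7/5 = 1.4.
red lentils: (3 cup + 6 tbsp = 3.375 cup) × 7/5 × 192 g/cup ≈ 907 g
basmati rice: 6 tbsp × 7/5 ÷ 16 tbsp/cup × 190 g/cup ≈ 100 g
olive oil: 1.5 pint × 7/5 × 2 cup/pint ≈ 4 cup
mayonnaise: 200 g × 7/5 ÷ 220 g/cup × 16 tbsp/cup ≈ 20 tbsp

red lentils: 907 g; basmati rice: 100 g; olive oil: 4 cup; mayonnaise: 20 tbsp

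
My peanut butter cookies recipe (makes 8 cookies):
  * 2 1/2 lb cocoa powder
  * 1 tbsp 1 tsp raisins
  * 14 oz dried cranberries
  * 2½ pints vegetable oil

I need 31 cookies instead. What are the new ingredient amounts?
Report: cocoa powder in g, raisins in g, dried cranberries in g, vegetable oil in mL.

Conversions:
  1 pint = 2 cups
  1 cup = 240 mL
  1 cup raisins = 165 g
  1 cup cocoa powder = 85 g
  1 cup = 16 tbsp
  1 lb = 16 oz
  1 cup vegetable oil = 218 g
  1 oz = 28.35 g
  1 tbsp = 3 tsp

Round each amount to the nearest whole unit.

Scaling factor: 31/8 = 3.875.
cocoa powder: 2.5 lb × 31/8 × 16 oz/lb × 28.35 g/oz ≈ 4394 g
raisins: (1 tbsp + 1 tsp = 4/3 tbsp) × 31/8 ÷ 16 tbsp/cup × 165 g/cup ≈ 53 g
dried cranberries: 14 oz × 31/8 × 28.35 g/oz ≈ 1538 g
vegetable oil: 2.5 pint × 31/8 × 2 cup/pint × 240 mL/cup = 4650 mL

cocoa powder: 4394 g; raisins: 53 g; dried cranberries: 1538 g; vegetable oil: 4650 mL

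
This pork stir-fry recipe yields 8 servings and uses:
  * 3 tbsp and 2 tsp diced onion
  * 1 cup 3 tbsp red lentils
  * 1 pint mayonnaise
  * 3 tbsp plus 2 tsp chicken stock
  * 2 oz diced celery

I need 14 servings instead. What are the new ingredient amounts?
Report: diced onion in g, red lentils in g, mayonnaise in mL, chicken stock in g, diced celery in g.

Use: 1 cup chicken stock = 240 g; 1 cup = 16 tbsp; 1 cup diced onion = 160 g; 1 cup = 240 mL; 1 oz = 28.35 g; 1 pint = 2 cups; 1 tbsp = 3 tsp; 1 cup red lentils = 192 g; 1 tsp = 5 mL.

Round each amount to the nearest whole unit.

Scaling factor: 14/8 = 7/4 = 1.75.
diced onion: (3 tbsp + 2 tsp = 11/3 tbsp) × 7/4 ÷ 16 tbsp/cup × 160 g/cup ≈ 64 g
red lentils: (1 cup + 3 tbsp = 1.1875 cup) × 7/4 × 192 g/cup = 399 g
mayonnaise: 1 pint × 7/4 × 2 cup/pint × 240 mL/cup = 840 mL
chicken stock: (3 tbsp + 2 tsp = 11/3 tbsp) × 7/4 ÷ 16 tbsp/cup × 240 g/cup ≈ 96 g
diced celery: 2 oz × 7/4 × 28.35 g/oz ≈ 99 g

diced onion: 64 g; red lentils: 399 g; mayonnaise: 840 mL; chicken stock: 96 g; diced celery: 99 g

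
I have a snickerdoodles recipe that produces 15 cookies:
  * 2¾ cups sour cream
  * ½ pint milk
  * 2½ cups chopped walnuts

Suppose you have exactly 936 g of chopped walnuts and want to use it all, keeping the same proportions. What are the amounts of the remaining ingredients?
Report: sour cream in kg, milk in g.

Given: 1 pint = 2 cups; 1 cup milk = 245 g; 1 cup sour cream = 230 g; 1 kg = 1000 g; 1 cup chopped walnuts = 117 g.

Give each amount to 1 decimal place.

The original recipe has 292.5 g of chopped walnuts, so the scaling factor is 936 ÷ 292.5 = 16/5 = 3.2.
sour cream: 2.75 cup × 16/5 × 230 g/cup ÷ 1000 g/kg ≈ 2.0 kg
milk: 0.5 pint × 16/5 × 2 cup/pint × 245 g/cup = 784.0 g

sour cream: 2.0 kg; milk: 784.0 g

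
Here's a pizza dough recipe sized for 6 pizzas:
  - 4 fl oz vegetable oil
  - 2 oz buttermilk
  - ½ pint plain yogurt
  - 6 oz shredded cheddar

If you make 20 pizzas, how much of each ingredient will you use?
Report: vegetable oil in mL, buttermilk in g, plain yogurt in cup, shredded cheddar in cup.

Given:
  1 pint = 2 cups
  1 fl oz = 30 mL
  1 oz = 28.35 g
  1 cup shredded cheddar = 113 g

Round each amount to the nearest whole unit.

Scaling factor: 20/6 = 10/3.
vegetable oil: 4 fl oz × 10/3 × 30 mL/fl oz = 400 mL
buttermilk: 2 oz × 10/3 × 28.35 g/oz = 189 g
plain yogurt: 0.5 pint × 10/3 × 2 cup/pint ≈ 3 cup
shredded cheddar: 6 oz × 10/3 × 28.35 g/oz ÷ 113 g/cup ≈ 5 cup

vegetable oil: 400 mL; buttermilk: 189 g; plain yogurt: 3 cup; shredded cheddar: 5 cup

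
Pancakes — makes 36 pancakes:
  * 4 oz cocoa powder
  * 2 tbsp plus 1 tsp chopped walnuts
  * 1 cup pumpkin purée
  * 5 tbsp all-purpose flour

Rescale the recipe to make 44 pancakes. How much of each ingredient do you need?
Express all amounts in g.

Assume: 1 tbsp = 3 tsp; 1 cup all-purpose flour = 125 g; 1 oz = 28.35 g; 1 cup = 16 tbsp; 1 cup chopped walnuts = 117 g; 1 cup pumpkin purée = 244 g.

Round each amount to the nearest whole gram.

Scaling factor: 44/36 = 11/9.
cocoa powder: 4 oz × 11/9 × 28.35 g/oz ≈ 139 g
chopped walnuts: (2 tbsp + 1 tsp = 7/3 tbsp) × 11/9 ÷ 16 tbsp/cup × 117 g/cup ≈ 21 g
pumpkin purée: 1 cup × 11/9 × 244 g/cup ≈ 298 g
all-purpose flour: 5 tbsp × 11/9 ÷ 16 tbsp/cup × 125 g/cup ≈ 48 g

cocoa powder: 139 g; chopped walnuts: 21 g; pumpkin purée: 298 g; all-purpose flour: 48 g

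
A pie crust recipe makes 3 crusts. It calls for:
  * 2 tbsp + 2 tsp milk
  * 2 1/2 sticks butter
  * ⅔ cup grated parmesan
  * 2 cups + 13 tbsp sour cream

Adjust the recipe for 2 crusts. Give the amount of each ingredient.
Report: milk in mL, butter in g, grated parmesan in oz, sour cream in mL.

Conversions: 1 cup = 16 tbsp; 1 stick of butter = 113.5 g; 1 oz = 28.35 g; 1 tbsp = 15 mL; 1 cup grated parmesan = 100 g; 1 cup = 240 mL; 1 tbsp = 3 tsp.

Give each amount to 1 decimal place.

Scaling factor: 2/3.
milk: (2 tbsp + 2 tsp = 8/3 tbsp) × 2/3 × 15 mL/tbsp ≈ 26.7 mL
butter: 2.5 stick × 2/3 × 113.5 g/stick ≈ 189.2 g
grated parmesan: 2/3 cup × 2/3 × 100 g/cup ÷ 28.35 g/oz ≈ 1.6 oz
sour cream: (2 cup + 13 tbsp = 2.8125 cup) × 2/3 × 240 mL/cup = 450.0 mL

milk: 26.7 mL; butter: 189.2 g; grated parmesan: 1.6 oz; sour cream: 450.0 mL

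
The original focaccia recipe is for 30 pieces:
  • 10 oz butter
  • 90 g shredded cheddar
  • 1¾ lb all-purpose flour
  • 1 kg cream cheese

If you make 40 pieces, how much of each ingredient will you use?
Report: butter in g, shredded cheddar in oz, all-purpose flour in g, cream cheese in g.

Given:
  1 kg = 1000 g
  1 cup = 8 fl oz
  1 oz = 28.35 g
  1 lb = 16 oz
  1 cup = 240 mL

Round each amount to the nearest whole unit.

Scaling factor: 40/30 = 4/3.
butter: 10 oz × 4/3 × 28.35 g/oz = 378 g
shredded cheddar: 90 g × 4/3 ÷ 28.35 g/oz ≈ 4 oz
all-purpose flour: 1.75 lb × 4/3 × 16 oz/lb × 28.35 g/oz ≈ 1058 g
cream cheese: 1 kg × 4/3 × 1000 g/kg ≈ 1333 g

butter: 378 g; shredded cheddar: 4 oz; all-purpose flour: 1058 g; cream cheese: 1333 g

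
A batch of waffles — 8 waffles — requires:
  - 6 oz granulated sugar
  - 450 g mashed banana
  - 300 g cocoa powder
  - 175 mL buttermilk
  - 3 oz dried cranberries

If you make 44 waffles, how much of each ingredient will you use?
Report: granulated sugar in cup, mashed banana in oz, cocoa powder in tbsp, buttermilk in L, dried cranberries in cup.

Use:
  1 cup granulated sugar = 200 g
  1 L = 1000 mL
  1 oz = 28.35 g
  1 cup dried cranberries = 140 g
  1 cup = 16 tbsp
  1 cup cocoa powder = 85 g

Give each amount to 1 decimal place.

Scaling factor: 44/8 = 11/2 = 5.5.
granulated sugar: 6 oz × 11/2 × 28.35 g/oz ÷ 200 g/cup ≈ 4.7 cup
mashed banana: 450 g × 11/2 ÷ 28.35 g/oz ≈ 87.3 oz
cocoa powder: 300 g × 11/2 ÷ 85 g/cup × 16 tbsp/cup ≈ 310.6 tbsp
buttermilk: 175 mL × 11/2 ÷ 1000 mL/L ≈ 1.0 L
dried cranberries: 3 oz × 11/2 × 28.35 g/oz ÷ 140 g/cup ≈ 3.3 cup

granulated sugar: 4.7 cup; mashed banana: 87.3 oz; cocoa powder: 310.6 tbsp; buttermilk: 1.0 L; dried cranberries: 3.3 cup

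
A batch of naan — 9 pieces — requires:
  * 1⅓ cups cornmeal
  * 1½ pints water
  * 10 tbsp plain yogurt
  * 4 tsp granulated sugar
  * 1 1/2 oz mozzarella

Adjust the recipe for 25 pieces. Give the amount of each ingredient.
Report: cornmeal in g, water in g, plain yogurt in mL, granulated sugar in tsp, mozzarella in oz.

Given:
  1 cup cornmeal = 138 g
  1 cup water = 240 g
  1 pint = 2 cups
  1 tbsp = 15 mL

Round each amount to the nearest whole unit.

cornmeal: 511 g; water: 2000 g; plain yogurt: 417 mL; granulated sugar: 11 tsp; mozzarella: 4 oz

Scaling factor: 25/9.
cornmeal: 4/3 cup × 25/9 × 138 g/cup ≈ 511 g
water: 1.5 pint × 25/9 × 2 cup/pint × 240 g/cup = 2000 g
plain yogurt: 10 tbsp × 25/9 × 15 mL/tbsp ≈ 417 mL
granulated sugar: 4 tsp × 25/9 ≈ 11 tsp
mozzarella: 1.5 oz × 25/9 ≈ 4 oz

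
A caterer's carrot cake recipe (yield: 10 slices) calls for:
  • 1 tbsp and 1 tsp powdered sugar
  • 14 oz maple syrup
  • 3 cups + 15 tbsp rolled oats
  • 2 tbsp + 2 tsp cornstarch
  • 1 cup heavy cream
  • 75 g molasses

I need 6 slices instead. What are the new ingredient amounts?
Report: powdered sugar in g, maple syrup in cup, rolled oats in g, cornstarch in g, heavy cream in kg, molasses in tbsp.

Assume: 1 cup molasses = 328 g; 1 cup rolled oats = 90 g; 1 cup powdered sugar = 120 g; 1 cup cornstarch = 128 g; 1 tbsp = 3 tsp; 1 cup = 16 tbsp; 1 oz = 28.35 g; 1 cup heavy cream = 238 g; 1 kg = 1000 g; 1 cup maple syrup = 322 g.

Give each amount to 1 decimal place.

Scaling factor: 6/10 = 3/5 = 0.6.
powdered sugar: (1 tbsp + 1 tsp = 4/3 tbsp) × 3/5 ÷ 16 tbsp/cup × 120 g/cup = 6.0 g
maple syrup: 14 oz × 3/5 × 28.35 g/oz ÷ 322 g/cup ≈ 0.7 cup
rolled oats: (3 cup + 15 tbsp = 3.9375 cup) × 3/5 × 90 g/cup ≈ 212.6 g
cornstarch: (2 tbsp + 2 tsp = 8/3 tbsp) × 3/5 ÷ 16 tbsp/cup × 128 g/cup = 12.8 g
heavy cream: 1 cup × 3/5 × 238 g/cup ÷ 1000 g/kg ≈ 0.1 kg
molasses: 75 g × 3/5 ÷ 328 g/cup × 16 tbsp/cup ≈ 2.2 tbsp

powdered sugar: 6.0 g; maple syrup: 0.7 cup; rolled oats: 212.6 g; cornstarch: 12.8 g; heavy cream: 0.1 kg; molasses: 2.2 tbsp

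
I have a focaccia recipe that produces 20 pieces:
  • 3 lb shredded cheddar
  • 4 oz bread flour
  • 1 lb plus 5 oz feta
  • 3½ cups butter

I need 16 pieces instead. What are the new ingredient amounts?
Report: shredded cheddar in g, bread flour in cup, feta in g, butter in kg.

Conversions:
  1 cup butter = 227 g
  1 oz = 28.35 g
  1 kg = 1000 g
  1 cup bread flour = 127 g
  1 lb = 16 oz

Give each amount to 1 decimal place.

Scaling factor: 16/20 = 4/5 = 0.8.
shredded cheddar: 3 lb × 4/5 × 16 oz/lb × 28.35 g/oz ≈ 1088.6 g
bread flour: 4 oz × 4/5 × 28.35 g/oz ÷ 127 g/cup ≈ 0.7 cup
feta: (1 lb + 5 oz = 1.3125 lb) × 4/5 × 16 oz/lb × 28.35 g/oz ≈ 476.3 g
butter: 3.5 cup × 4/5 × 227 g/cup ÷ 1000 g/kg ≈ 0.6 kg

shredded cheddar: 1088.6 g; bread flour: 0.7 cup; feta: 476.3 g; butter: 0.6 kg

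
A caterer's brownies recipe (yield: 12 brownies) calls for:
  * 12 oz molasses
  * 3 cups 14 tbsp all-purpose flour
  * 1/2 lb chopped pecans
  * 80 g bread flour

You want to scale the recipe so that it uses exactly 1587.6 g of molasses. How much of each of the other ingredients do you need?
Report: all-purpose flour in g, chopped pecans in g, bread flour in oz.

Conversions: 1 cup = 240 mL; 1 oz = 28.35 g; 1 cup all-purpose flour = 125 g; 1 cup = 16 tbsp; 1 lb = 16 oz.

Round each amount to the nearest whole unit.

The original recipe has 340.2 g of molasses, so the scaling factor is 1587.6 ÷ 340.2 = 14/3.
all-purpose flour: (3 cup + 14 tbsp = 3.875 cup) × 14/3 × 125 g/cup ≈ 2260 g
chopped pecans: 0.5 lb × 14/3 × 16 oz/lb × 28.35 g/oz ≈ 1058 g
bread flour: 80 g × 14/3 ÷ 28.35 g/oz ≈ 13 oz

all-purpose flour: 2260 g; chopped pecans: 1058 g; bread flour: 13 oz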